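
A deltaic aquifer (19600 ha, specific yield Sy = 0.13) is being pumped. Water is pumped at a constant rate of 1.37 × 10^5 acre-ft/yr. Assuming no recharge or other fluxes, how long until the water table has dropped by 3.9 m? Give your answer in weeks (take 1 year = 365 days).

A = 19600 ha = 1.96 × 10^8 m²
ΔV = Sy × A × Δh = 0.13 × 1.96 × 10^8 × 3.9 = 9.937 × 10^7 m³
Q = 1.37 × 10^5 acre-ft/yr = 4.63 × 10^5 m³/d
t = ΔV / Q = 9.937 × 10^7 m³ / 4.63 × 10^5 m³/d = 214.6 d
t = 214.6 d ≈ 30.66 weeks

t ≈ 30.7 weeks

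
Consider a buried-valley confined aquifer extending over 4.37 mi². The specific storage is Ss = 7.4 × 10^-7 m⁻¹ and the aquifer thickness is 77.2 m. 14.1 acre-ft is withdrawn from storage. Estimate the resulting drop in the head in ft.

S = Ss × b = 7.4 × 10^-7 m⁻¹ × 77.2 m = 5.713 × 10^-5
A = 4.37 mi² = 1.132 × 10^7 m²
ΔV = 14.1 acre-ft = 17390 m³
Δh = ΔV / (S × A) = 17390 m³ / (5.713 × 10^-5 × 1.132 × 10^7 m²) = 26.9 m
Δh = 26.9 m = 88.25 ft

Δh ≈ 88.2 ft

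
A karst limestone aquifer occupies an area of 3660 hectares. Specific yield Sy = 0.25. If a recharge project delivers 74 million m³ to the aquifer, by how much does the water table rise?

Δh ≈ 8.09 m

A = 3660 hectares = 3.66 × 10^7 m²
ΔV = 74 million m³ = 7.4 × 10^7 m³
Δh = ΔV / (Sy × A) = 7.4 × 10^7 m³ / (0.25 × 3.66 × 10^7 m²) = 8.087 m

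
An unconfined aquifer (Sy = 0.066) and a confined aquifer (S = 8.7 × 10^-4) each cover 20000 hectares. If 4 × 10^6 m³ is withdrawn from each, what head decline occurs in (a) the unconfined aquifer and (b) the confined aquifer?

Δh_u ≈ 0.303 m; Δh_c ≈ 23 m

A = 20000 hectares = 2 × 10^8 m²
Unconfined: Δh_u = ΔV/(Sy·A) = 4 × 10^6/(0.066 × 2 × 10^8) = 0.303 m
Confined: Δh_c = ΔV/(S·A) = 4 × 10^6/(8.7 × 10^-4 × 2 × 10^8) = 22.99 m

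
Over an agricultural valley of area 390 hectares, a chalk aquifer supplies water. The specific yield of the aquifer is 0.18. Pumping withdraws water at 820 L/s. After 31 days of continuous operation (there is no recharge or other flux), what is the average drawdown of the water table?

A = 390 hectares = 3.9 × 10^6 m²
Q = 820 L/s = 70850 m³/d
ΔV = Q × t = 70850 m³/d × 31 d = 2.196 × 10^6 m³
Δh = ΔV / (Sy × A) = 2.196 × 10^6 / (0.18 × 3.9 × 10^6) = 3.129 m

Δh ≈ 3.13 m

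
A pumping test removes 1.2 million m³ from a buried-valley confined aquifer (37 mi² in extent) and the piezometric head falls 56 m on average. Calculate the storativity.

S ≈ 2.2 × 10^-4

A = 37 mi² = 9.583 × 10^7 m²
ΔV = 1.2 million m³ = 1.2 × 10^6 m³
S = ΔV / (A × Δh) = 1.2 × 10^6 m³ / (9.583 × 10^7 m² × 56 m) = 2.236 × 10^-4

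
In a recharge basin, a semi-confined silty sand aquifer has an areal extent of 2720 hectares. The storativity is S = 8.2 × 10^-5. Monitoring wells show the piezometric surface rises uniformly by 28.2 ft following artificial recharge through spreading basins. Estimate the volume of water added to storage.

A = 2720 hectares = 2.72 × 10^7 m²
Δh = 28.2 ft = 8.595 m
ΔV = S × A × Δh = 8.2 × 10^-5 × 2.72 × 10^7 m² × 8.595 m = 19170 m³

ΔV ≈ 19200 m³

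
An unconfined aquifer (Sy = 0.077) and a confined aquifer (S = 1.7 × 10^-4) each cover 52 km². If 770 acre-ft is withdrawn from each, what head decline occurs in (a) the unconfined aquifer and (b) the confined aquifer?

A = 52 km² = 5.2 × 10^7 m²
ΔV = 770 acre-ft = 9.498 × 10^5 m³
Unconfined: Δh_u = ΔV/(Sy·A) = 9.498 × 10^5/(0.077 × 5.2 × 10^7) = 0.2372 m
Confined: Δh_c = ΔV/(S·A) = 9.498 × 10^5/(1.7 × 10^-4 × 5.2 × 10^7) = 107.4 m

Δh_u ≈ 0.237 m; Δh_c ≈ 107 m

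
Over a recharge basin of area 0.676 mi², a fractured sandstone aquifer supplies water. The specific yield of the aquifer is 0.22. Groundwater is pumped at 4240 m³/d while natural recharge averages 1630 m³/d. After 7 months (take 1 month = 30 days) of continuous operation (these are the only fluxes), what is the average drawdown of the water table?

A = 0.676 mi² = 1.751 × 10^6 m²
Net abstraction = 4240 − 1630 = 2610 m³/d
t = 7 months = 210 d
ΔV = Q × t = 2610 m³/d × 210 d = 5.481 × 10^5 m³
Δh = ΔV / (Sy × A) = 5.481 × 10^5 / (0.22 × 1.751 × 10^6) = 1.423 m

Δh ≈ 1.42 m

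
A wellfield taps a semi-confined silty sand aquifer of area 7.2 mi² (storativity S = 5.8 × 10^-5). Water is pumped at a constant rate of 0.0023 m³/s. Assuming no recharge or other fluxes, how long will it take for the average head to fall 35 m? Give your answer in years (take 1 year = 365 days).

A = 7.2 mi² = 1.865 × 10^7 m²
ΔV = S × A × Δh = 5.8 × 10^-5 × 1.865 × 10^7 × 35 = 37860 m³
Q = 0.0023 m³/s = 198.7 m³/d
t = ΔV / Q = 37860 m³ / 198.7 m³/d = 190.5 d
t = 190.5 d ≈ 0.5219 years

t ≈ 0.522 years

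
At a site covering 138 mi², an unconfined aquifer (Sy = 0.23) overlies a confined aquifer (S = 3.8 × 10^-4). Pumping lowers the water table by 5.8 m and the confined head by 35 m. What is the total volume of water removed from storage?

ΔV ≈ 4.82 × 10^8 m³

A = 138 mi² = 3.574 × 10^8 m²
Unconfined: ΔV_u = Sy × A × Δh_u = 0.23 × 3.574 × 10^8 × 5.8 = 4.768 × 10^8 m³
Confined: ΔV_c = S × A × Δh_c = 3.8 × 10^-4 × 3.574 × 10^8 × 35 = 4.754 × 10^6 m³
Total ΔV = 4.768 × 10^8 + 4.754 × 10^6 = 4.815 × 10^8 m³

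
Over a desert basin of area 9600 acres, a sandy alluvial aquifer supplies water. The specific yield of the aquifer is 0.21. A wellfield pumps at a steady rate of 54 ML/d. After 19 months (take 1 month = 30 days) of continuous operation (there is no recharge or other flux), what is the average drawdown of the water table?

Δh ≈ 3.77 m

A = 9600 acres = 3.885 × 10^7 m²
Q = 54 ML/d = 54000 m³/d
t = 19 months = 570 d
ΔV = Q × t = 54000 m³/d × 570 d = 3.078 × 10^7 m³
Δh = ΔV / (Sy × A) = 3.078 × 10^7 / (0.21 × 3.885 × 10^7) = 3.773 m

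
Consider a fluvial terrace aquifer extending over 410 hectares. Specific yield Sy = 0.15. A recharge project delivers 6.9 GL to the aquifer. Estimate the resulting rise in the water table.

Δh ≈ 11.2 m

A = 410 hectares = 4.1 × 10^6 m²
ΔV = 6.9 GL = 6.9 × 10^6 m³
Δh = ΔV / (Sy × A) = 6.9 × 10^6 m³ / (0.15 × 4.1 × 10^6 m²) = 11.22 m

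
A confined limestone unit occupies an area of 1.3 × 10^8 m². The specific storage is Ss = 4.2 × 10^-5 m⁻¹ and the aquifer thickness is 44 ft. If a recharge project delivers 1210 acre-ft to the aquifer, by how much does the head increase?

Δh ≈ 20.4 m

b = 44 ft = 13.41 m
S = Ss × b = 4.2 × 10^-5 m⁻¹ × 13.41 m = 5.633 × 10^-4
ΔV = 1210 acre-ft = 1.493 × 10^6 m³
Δh = ΔV / (S × A) = 1.493 × 10^6 m³ / (5.633 × 10^-4 × 1.3 × 10^8 m²) = 20.38 m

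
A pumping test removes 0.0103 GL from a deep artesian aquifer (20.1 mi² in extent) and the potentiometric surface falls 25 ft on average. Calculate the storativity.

A = 20.1 mi² = 5.206 × 10^7 m²
Δh = 25 ft = 7.62 m
ΔV = 0.0103 GL = 10300 m³
S = ΔV / (A × Δh) = 10300 m³ / (5.206 × 10^7 m² × 7.62 m) = 2.597 × 10^-5

S ≈ 2.6 × 10^-5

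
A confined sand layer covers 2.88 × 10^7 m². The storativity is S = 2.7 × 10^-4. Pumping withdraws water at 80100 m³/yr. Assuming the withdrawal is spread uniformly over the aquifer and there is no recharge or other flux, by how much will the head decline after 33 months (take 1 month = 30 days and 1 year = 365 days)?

Q = 80100 m³/yr = 219.5 m³/d
t = 33 months = 990 d
ΔV = Q × t = 219.5 m³/d × 990 d = 2.173 × 10^5 m³
Δh = ΔV / (S × A) = 2.173 × 10^5 / (2.7 × 10^-4 × 2.88 × 10^7) = 27.94 m

Δh ≈ 27.9 m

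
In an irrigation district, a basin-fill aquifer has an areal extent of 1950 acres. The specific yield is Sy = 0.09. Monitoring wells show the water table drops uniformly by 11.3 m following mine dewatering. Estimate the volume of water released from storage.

ΔV ≈ 8.03 × 10^6 m³

A = 1950 acres = 7.891 × 10^6 m²
ΔV = Sy × A × Δh = 0.09 × 7.891 × 10^6 m² × 11.3 m = 8.026 × 10^6 m³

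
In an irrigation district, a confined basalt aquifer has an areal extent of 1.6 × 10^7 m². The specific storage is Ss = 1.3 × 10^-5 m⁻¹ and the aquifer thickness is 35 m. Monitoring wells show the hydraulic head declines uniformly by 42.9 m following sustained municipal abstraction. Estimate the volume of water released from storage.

ΔV ≈ 3.12 × 10^5 m³

S = Ss × b = 1.3 × 10^-5 m⁻¹ × 35 m = 4.55 × 10^-4
ΔV = S × A × Δh = 4.55 × 10^-4 × 1.6 × 10^7 m² × 42.9 m = 3.123 × 10^5 m³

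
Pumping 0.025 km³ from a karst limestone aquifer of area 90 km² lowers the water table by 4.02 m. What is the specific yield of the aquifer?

Sy ≈ 0.069

A = 90 km² = 9 × 10^7 m²
ΔV = 0.025 km³ = 2.5 × 10^7 m³
Sy = ΔV / (A × Δh) = 2.5 × 10^7 m³ / (9 × 10^7 m² × 4.02 m) = 0.0691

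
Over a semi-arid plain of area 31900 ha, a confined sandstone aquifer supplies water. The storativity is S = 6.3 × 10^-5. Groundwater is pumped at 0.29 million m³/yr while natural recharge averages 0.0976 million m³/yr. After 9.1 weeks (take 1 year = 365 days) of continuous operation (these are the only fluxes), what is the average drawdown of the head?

A = 31900 ha = 3.19 × 10^8 m²
Net abstraction = 0.29 − 0.0976 = 0.1924 million m³/yr
Q_net = 0.1924 million m³/yr = 527.1 m³/d
t = 9.1 weeks = 63.7 d
ΔV = Q × t = 527.1 m³/d × 63.7 d = 33580 m³
Δh = ΔV / (S × A) = 33580 / (6.3 × 10^-5 × 3.19 × 10^8) = 1.671 m

Δh ≈ 1.67 m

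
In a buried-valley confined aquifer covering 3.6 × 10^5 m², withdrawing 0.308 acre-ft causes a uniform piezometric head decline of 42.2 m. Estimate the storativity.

ΔV = 0.308 acre-ft = 379.9 m³
S = ΔV / (A × Δh) = 379.9 m³ / (3.6 × 10^5 m² × 42.2 m) = 2.501 × 10^-5

S ≈ 2.5 × 10^-5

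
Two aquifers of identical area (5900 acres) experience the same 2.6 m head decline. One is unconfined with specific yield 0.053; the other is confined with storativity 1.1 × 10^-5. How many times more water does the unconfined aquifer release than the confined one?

A = 5900 acres = 2.388 × 10^7 m²
Unconfined: ΔV_u = Sy × A × Δh = 0.053 × 2.388 × 10^7 × 2.6 = 3.29 × 10^6 m³
Confined: ΔV_c = S × A × Δh = 1.1 × 10^-5 × 2.388 × 10^7 × 2.6 = 682.9 m³
Ratio = ΔV_u / ΔV_c = Sy / S = 0.053 / 1.1 × 10^-5 = 4818

ΔV_u / ΔV_c ≈ 4820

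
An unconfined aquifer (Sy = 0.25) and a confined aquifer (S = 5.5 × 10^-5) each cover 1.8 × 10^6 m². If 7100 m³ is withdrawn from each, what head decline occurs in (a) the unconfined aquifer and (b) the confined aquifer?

Unconfined: Δh_u = ΔV/(Sy·A) = 7100/(0.25 × 1.8 × 10^6) = 0.01578 m
Confined: Δh_c = ΔV/(S·A) = 7100/(5.5 × 10^-5 × 1.8 × 10^6) = 71.72 m

Δh_u ≈ 0.0158 m; Δh_c ≈ 71.7 m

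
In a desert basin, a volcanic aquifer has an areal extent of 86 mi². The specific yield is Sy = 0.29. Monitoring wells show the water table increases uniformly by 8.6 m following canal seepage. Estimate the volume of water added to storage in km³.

A = 86 mi² = 2.227 × 10^8 m²
ΔV = Sy × A × Δh = 0.29 × 2.227 × 10^8 m² × 8.6 m = 5.555 × 10^8 m³
ΔV = 5.555 × 10^8 m³ = 0.5555 km³

ΔV ≈ 0.556 km³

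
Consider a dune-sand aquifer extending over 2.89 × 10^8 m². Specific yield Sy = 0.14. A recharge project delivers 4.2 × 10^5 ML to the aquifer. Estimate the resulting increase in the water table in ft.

Δh ≈ 34.1 ft

ΔV = 4.2 × 10^5 ML = 4.2 × 10^8 m³
Δh = ΔV / (Sy × A) = 4.2 × 10^8 m³ / (0.14 × 2.89 × 10^8 m²) = 10.38 m
Δh = 10.38 m = 34.06 ft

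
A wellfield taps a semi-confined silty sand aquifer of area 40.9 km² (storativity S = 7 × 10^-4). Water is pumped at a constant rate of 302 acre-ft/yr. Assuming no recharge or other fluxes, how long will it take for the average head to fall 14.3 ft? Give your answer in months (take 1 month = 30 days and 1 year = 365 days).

t ≈ 4.08 months

A = 40.9 km² = 4.09 × 10^7 m²
Δh = 14.3 ft = 4.359 m
ΔV = S × A × Δh = 7 × 10^-4 × 4.09 × 10^7 × 4.359 = 1.248 × 10^5 m³
Q = 302 acre-ft/yr = 1021 m³/d
t = ΔV / Q = 1.248 × 10^5 m³ / 1021 m³/d = 122.3 d
t = 122.3 d ≈ 4.076 months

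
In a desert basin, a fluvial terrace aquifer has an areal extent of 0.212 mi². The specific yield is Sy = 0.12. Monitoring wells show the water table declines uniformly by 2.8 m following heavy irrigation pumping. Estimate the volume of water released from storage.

ΔV ≈ 1.84 × 10^5 m³

A = 0.212 mi² = 5.491 × 10^5 m²
ΔV = Sy × A × Δh = 0.12 × 5.491 × 10^5 m² × 2.8 m = 1.845 × 10^5 m³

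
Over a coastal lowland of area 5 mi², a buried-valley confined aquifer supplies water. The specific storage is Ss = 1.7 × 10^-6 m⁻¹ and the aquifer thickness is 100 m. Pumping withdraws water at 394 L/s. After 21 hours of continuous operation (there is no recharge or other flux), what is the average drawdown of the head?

Δh ≈ 13.5 m

S = Ss × b = 1.7 × 10^-6 m⁻¹ × 100 m = 1.7 × 10^-4
A = 5 mi² = 1.295 × 10^7 m²
Q = 394 L/s = 34040 m³/d
t = 21 hours = 0.875 d
ΔV = Q × t = 34040 m³/d × 0.875 d = 29790 m³
Δh = ΔV / (S × A) = 29790 / (1.7 × 10^-4 × 1.295 × 10^7) = 13.53 m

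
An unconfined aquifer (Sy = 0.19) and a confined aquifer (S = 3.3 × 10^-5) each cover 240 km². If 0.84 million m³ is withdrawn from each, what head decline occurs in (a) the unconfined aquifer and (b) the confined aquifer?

A = 240 km² = 2.4 × 10^8 m²
ΔV = 0.84 million m³ = 8.4 × 10^5 m³
Unconfined: Δh_u = ΔV/(Sy·A) = 8.4 × 10^5/(0.19 × 2.4 × 10^8) = 0.01842 m
Confined: Δh_c = ΔV/(S·A) = 8.4 × 10^5/(3.3 × 10^-5 × 2.4 × 10^8) = 106.1 m

Δh_u ≈ 0.0184 m; Δh_c ≈ 106 m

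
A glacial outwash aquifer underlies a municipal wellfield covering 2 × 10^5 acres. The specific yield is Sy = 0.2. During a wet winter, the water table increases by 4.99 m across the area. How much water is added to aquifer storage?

ΔV ≈ 8.08 × 10^8 m³

A = 2 × 10^5 acres = 8.094 × 10^8 m²
ΔV = Sy × A × Δh = 0.2 × 8.094 × 10^8 m² × 4.99 m = 8.078 × 10^8 m³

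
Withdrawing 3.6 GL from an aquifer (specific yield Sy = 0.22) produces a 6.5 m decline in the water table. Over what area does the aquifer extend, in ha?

ΔV = 3.6 GL = 3.6 × 10^6 m³
A = ΔV / (Sy × Δh) = 3.6 × 10^6 / (0.22 × 6.5) = 2.517 × 10^6 m²
A = 2.517 × 10^6 m² = 251.7 ha

A ≈ 252 ha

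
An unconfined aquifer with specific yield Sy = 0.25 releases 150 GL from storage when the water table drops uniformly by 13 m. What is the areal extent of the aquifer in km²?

ΔV = 150 GL = 1.5 × 10^8 m³
A = ΔV / (Sy × Δh) = 1.5 × 10^8 / (0.25 × 13) = 4.615 × 10^7 m²
A = 4.615 × 10^7 m² = 46.15 km²

A ≈ 46.2 km²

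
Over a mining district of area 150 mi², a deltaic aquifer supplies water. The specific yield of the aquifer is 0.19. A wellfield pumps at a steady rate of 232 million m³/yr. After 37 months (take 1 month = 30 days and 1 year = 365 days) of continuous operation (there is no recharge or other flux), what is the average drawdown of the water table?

A = 150 mi² = 3.885 × 10^8 m²
Q = 232 million m³/yr = 6.356 × 10^5 m³/d
t = 37 months = 1110 d
ΔV = Q × t = 6.356 × 10^5 m³/d × 1110 d = 7.055 × 10^8 m³
Δh = ΔV / (Sy × A) = 7.055 × 10^8 / (0.19 × 3.885 × 10^8) = 9.558 m

Δh ≈ 9.56 m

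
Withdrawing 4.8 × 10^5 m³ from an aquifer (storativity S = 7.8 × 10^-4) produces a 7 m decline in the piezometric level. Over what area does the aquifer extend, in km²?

A ≈ 87.9 km²

A = ΔV / (S × Δh) = 4.8 × 10^5 / (7.8 × 10^-4 × 7) = 8.791 × 10^7 m²
A = 8.791 × 10^7 m² = 87.91 km²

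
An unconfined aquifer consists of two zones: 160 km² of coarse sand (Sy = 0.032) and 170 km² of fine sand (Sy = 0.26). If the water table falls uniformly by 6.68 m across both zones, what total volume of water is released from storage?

ΔV ≈ 3.29 × 10^8 m³

A₁ = 160 km² = 1.6 × 10^8 m²; A₂ = 170 km² = 1.7 × 10^8 m²
ΔV₁ = 0.032 × 1.6 × 10^8 × 6.68 = 3.42 × 10^7 m³
ΔV₂ = 0.26 × 1.7 × 10^8 × 6.68 = 2.953 × 10^8 m³
ΔV = ΔV₁ + ΔV₂ = 3.295 × 10^8 m³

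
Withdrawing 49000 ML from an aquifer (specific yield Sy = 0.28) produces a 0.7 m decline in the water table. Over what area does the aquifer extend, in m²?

A ≈ 2.5 × 10^8 m²

ΔV = 49000 ML = 4.9 × 10^7 m³
A = ΔV / (Sy × Δh) = 4.9 × 10^7 / (0.28 × 0.7) = 2.5 × 10^8 m²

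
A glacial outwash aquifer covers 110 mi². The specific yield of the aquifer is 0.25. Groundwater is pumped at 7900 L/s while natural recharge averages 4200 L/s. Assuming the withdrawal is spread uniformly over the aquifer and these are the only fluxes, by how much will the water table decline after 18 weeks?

A = 110 mi² = 2.849 × 10^8 m²
Net abstraction = 7900 − 4200 = 3700 L/s
Q_net = 3700 L/s = 3.197 × 10^5 m³/d
t = 18 weeks = 126 d
ΔV = Q × t = 3.197 × 10^5 m³/d × 126 d = 4.028 × 10^7 m³
Δh = ΔV / (Sy × A) = 4.028 × 10^7 / (0.25 × 2.849 × 10^8) = 0.5655 m

Δh ≈ 0.566 m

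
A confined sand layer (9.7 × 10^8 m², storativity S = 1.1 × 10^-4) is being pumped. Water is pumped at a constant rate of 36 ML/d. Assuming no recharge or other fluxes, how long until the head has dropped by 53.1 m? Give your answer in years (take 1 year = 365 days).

ΔV = S × A × Δh = 1.1 × 10^-4 × 9.7 × 10^8 × 53.1 = 5.666 × 10^6 m³
Q = 36 ML/d = 36000 m³/d
t = ΔV / Q = 5.666 × 10^6 m³ / 36000 m³/d = 157.4 d
t = 157.4 d ≈ 0.4312 years

t ≈ 0.431 years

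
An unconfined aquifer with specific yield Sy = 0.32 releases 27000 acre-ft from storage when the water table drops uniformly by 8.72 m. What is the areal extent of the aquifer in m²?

A ≈ 1.19 × 10^7 m²

ΔV = 27000 acre-ft = 3.33 × 10^7 m³
A = ΔV / (Sy × Δh) = 3.33 × 10^7 / (0.32 × 8.72) = 1.194 × 10^7 m²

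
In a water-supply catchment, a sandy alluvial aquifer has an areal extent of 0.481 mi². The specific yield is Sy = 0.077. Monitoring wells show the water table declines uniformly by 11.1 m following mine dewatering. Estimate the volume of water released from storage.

A = 0.481 mi² = 1.246 × 10^6 m²
ΔV = Sy × A × Δh = 0.077 × 1.246 × 10^6 m² × 11.1 m = 1.065 × 10^6 m³

ΔV ≈ 1.06 × 10^6 m³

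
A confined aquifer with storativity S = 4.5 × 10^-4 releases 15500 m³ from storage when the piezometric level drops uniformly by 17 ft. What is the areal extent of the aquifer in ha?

Δh = 17 ft = 5.182 m
A = ΔV / (S × Δh) = 15500 / (4.5 × 10^-4 × 5.182) = 6.647 × 10^6 m²
A = 6.647 × 10^6 m² = 664.7 ha

A ≈ 665 ha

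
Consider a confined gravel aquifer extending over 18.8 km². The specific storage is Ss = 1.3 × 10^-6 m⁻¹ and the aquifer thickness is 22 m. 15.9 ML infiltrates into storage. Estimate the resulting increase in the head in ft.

Δh ≈ 97 ft

S = Ss × b = 1.3 × 10^-6 m⁻¹ × 22 m = 2.86 × 10^-5
A = 18.8 km² = 1.88 × 10^7 m²
ΔV = 15.9 ML = 15900 m³
Δh = ΔV / (S × A) = 15900 m³ / (2.86 × 10^-5 × 1.88 × 10^7 m²) = 29.57 m
Δh = 29.57 m = 97.02 ft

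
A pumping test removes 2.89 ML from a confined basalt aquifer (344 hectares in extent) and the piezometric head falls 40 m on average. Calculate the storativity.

A = 344 hectares = 3.44 × 10^6 m²
ΔV = 2.89 ML = 2890 m³
S = ΔV / (A × Δh) = 2890 m³ / (3.44 × 10^6 m² × 40 m) = 2.1 × 10^-5

S ≈ 2.1 × 10^-5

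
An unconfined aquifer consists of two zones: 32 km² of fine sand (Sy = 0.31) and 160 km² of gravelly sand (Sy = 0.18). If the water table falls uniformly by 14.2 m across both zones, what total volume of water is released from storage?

ΔV ≈ 5.5 × 10^8 m³

A₁ = 32 km² = 3.2 × 10^7 m²; A₂ = 160 km² = 1.6 × 10^8 m²
ΔV₁ = 0.31 × 3.2 × 10^7 × 14.2 = 1.409 × 10^8 m³
ΔV₂ = 0.18 × 1.6 × 10^8 × 14.2 = 4.09 × 10^8 m³
ΔV = ΔV₁ + ΔV₂ = 5.498 × 10^8 m³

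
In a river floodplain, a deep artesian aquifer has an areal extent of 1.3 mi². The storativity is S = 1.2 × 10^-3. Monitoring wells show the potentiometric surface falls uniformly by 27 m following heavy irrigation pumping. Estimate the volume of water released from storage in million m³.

ΔV ≈ 0.109 million m³

A = 1.3 mi² = 3.367 × 10^6 m²
ΔV = S × A × Δh = 0.0012 × 3.367 × 10^6 m² × 27 m = 1.091 × 10^5 m³
ΔV = 1.091 × 10^5 m³ = 0.1091 million m³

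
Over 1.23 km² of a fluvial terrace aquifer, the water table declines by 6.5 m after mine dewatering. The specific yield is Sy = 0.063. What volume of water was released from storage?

ΔV ≈ 5.04 × 10^5 m³

A = 1.23 km² = 1.23 × 10^6 m²
ΔV = Sy × A × Δh = 0.063 × 1.23 × 10^6 m² × 6.5 m = 5.037 × 10^5 m³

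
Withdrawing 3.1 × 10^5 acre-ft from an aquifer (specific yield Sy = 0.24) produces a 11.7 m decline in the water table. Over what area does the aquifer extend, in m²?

A ≈ 1.36 × 10^8 m²

ΔV = 3.1 × 10^5 acre-ft = 3.824 × 10^8 m³
A = ΔV / (Sy × Δh) = 3.824 × 10^8 / (0.24 × 11.7) = 1.362 × 10^8 m²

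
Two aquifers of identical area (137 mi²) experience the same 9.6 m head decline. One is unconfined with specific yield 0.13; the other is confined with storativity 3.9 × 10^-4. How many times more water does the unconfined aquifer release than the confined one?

ΔV_u / ΔV_c ≈ 333

A = 137 mi² = 3.548 × 10^8 m²
Unconfined: ΔV_u = Sy × A × Δh = 0.13 × 3.548 × 10^8 × 9.6 = 4.428 × 10^8 m³
Confined: ΔV_c = S × A × Δh = 3.9 × 10^-4 × 3.548 × 10^8 × 9.6 = 1.328 × 10^6 m³
Ratio = ΔV_u / ΔV_c = Sy / S = 0.13 / 3.9 × 10^-4 = 333.3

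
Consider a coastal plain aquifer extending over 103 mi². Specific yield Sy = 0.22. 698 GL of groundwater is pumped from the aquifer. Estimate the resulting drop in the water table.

A = 103 mi² = 2.668 × 10^8 m²
ΔV = 698 GL = 6.98 × 10^8 m³
Δh = ΔV / (Sy × A) = 6.98 × 10^8 m³ / (0.22 × 2.668 × 10^8 m²) = 11.89 m

Δh ≈ 11.9 m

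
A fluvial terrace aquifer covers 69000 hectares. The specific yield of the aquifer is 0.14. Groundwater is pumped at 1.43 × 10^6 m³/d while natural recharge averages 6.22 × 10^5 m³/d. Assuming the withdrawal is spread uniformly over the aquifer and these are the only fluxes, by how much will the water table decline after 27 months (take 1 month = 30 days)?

A = 69000 hectares = 6.9 × 10^8 m²
Net abstraction = 1.43 × 10^6 − 6.22 × 10^5 = 8.08 × 10^5 m³/d
t = 27 months = 810 d
ΔV = Q × t = 8.08 × 10^5 m³/d × 810 d = 6.545 × 10^8 m³
Δh = ΔV / (Sy × A) = 6.545 × 10^8 / (0.14 × 6.9 × 10^8) = 6.775 m

Δh ≈ 6.78 m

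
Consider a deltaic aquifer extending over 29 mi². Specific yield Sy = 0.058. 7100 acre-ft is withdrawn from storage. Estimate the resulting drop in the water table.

Δh ≈ 2.01 m

A = 29 mi² = 7.511 × 10^7 m²
ΔV = 7100 acre-ft = 8.758 × 10^6 m³
Δh = ΔV / (Sy × A) = 8.758 × 10^6 m³ / (0.058 × 7.511 × 10^7 m²) = 2.01 m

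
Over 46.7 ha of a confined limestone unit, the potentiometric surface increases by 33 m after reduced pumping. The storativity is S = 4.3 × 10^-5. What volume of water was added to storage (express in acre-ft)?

A = 46.7 ha = 4.67 × 10^5 m²
ΔV = S × A × Δh = 4.3 × 10^-5 × 4.67 × 10^5 m² × 33 m = 662.7 m³
ΔV = 662.7 m³ = 0.5372 acre-ft

ΔV ≈ 0.537 acre-ft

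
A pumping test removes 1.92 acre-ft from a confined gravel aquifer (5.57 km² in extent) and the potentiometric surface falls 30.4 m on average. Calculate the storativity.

S ≈ 1.4 × 10^-5

A = 5.57 km² = 5.57 × 10^6 m²
ΔV = 1.92 acre-ft = 2368 m³
S = ΔV / (A × Δh) = 2368 m³ / (5.57 × 10^6 m² × 30.4 m) = 1.399 × 10^-5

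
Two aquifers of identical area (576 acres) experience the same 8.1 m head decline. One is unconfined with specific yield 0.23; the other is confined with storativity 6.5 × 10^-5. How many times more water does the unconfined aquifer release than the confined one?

A = 576 acres = 2.331 × 10^6 m²
Unconfined: ΔV_u = Sy × A × Δh = 0.23 × 2.331 × 10^6 × 8.1 = 4.343 × 10^6 m³
Confined: ΔV_c = S × A × Δh = 6.5 × 10^-5 × 2.331 × 10^6 × 8.1 = 1227 m³
Ratio = ΔV_u / ΔV_c = Sy / S = 0.23 / 6.5 × 10^-5 = 3538

ΔV_u / ΔV_c ≈ 3540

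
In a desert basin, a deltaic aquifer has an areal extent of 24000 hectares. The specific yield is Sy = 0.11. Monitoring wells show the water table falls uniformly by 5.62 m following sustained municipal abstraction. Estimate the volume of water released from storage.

ΔV ≈ 1.48 × 10^8 m³

A = 24000 hectares = 2.4 × 10^8 m²
ΔV = Sy × A × Δh = 0.11 × 2.4 × 10^8 m² × 5.62 m = 1.484 × 10^8 m³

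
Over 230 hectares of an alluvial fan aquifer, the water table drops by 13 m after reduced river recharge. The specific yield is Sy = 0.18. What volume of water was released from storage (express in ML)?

A = 230 hectares = 2.3 × 10^6 m²
ΔV = Sy × A × Δh = 0.18 × 2.3 × 10^6 m² × 13 m = 5.382 × 10^6 m³
ΔV = 5.382 × 10^6 m³ = 5382 ML

ΔV ≈ 5380 ML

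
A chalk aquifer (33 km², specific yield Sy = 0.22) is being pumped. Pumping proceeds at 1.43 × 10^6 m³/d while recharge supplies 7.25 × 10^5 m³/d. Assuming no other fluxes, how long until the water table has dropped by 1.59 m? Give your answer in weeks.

t ≈ 2.34 weeks

A = 33 km² = 3.3 × 10^7 m²
ΔV = Sy × A × Δh = 0.22 × 3.3 × 10^7 × 1.59 = 1.154 × 10^7 m³
Net withdrawal = 1.43 × 10^6 − 7.25 × 10^5 = 7.05 × 10^5 m³/d
t = ΔV / Q = 1.154 × 10^7 m³ / 7.05 × 10^5 m³/d = 16.37 d
t = 16.37 d ≈ 2.339 weeks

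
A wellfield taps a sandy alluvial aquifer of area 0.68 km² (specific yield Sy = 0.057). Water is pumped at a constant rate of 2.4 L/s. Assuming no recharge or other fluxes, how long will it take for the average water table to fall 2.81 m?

t ≈ 525 days

A = 0.68 km² = 6.8 × 10^5 m²
ΔV = Sy × A × Δh = 0.057 × 6.8 × 10^5 × 2.81 = 1.089 × 10^5 m³
Q = 2.4 L/s = 207.4 m³/d
t = ΔV / Q = 1.089 × 10^5 m³ / 207.4 m³/d = 525.2 d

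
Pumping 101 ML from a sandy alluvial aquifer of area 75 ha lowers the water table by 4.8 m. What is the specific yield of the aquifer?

Sy ≈ 0.028

A = 75 ha = 7.5 × 10^5 m²
ΔV = 101 ML = 1.01 × 10^5 m³
Sy = ΔV / (A × Δh) = 1.01 × 10^5 m³ / (7.5 × 10^5 m² × 4.8 m) = 0.02806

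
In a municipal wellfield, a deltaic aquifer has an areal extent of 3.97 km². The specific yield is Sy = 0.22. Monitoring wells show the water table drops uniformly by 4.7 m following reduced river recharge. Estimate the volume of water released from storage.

ΔV ≈ 4.1 × 10^6 m³

A = 3.97 km² = 3.97 × 10^6 m²
ΔV = Sy × A × Δh = 0.22 × 3.97 × 10^6 m² × 4.7 m = 4.105 × 10^6 m³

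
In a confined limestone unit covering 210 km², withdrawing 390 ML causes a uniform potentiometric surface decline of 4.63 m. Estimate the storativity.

A = 210 km² = 2.1 × 10^8 m²
ΔV = 390 ML = 3.9 × 10^5 m³
S = ΔV / (A × Δh) = 3.9 × 10^5 m³ / (2.1 × 10^8 m² × 4.63 m) = 4.011 × 10^-4

S ≈ 4 × 10^-4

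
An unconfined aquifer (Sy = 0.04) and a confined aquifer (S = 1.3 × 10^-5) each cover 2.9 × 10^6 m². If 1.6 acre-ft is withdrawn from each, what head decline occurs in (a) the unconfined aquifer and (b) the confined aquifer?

Δh_u ≈ 0.017 m; Δh_c ≈ 52.3 m

ΔV = 1.6 acre-ft = 1974 m³
Unconfined: Δh_u = ΔV/(Sy·A) = 1974/(0.04 × 2.9 × 10^6) = 0.01701 m
Confined: Δh_c = ΔV/(S·A) = 1974/(1.3 × 10^-5 × 2.9 × 10^6) = 52.35 m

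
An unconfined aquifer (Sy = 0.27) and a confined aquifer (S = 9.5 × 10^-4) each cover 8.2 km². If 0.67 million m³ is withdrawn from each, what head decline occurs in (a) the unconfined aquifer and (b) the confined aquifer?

Δh_u ≈ 0.303 m; Δh_c ≈ 86 m

A = 8.2 km² = 8.2 × 10^6 m²
ΔV = 0.67 million m³ = 6.7 × 10^5 m³
Unconfined: Δh_u = ΔV/(Sy·A) = 6.7 × 10^5/(0.27 × 8.2 × 10^6) = 0.3026 m
Confined: Δh_c = ΔV/(S·A) = 6.7 × 10^5/(9.5 × 10^-4 × 8.2 × 10^6) = 86.01 m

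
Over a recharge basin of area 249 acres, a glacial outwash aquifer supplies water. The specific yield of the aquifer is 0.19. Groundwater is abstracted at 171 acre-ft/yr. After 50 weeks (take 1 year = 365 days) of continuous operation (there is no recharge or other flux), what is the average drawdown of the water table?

A = 249 acres = 1.008 × 10^6 m²
Q = 171 acre-ft/yr = 577.9 m³/d
t = 50 weeks = 350 d
ΔV = Q × t = 577.9 m³/d × 350 d = 2.023 × 10^5 m³
Δh = ΔV / (Sy × A) = 2.023 × 10^5 / (0.19 × 1.008 × 10^6) = 1.056 m

Δh ≈ 1.06 m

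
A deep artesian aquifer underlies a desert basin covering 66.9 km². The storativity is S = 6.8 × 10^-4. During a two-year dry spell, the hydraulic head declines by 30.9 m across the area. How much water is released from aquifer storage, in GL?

A = 66.9 km² = 6.69 × 10^7 m²
ΔV = S × A × Δh = 6.8 × 10^-4 × 6.69 × 10^7 m² × 30.9 m = 1.406 × 10^6 m³
ΔV = 1.406 × 10^6 m³ = 1.406 GL

ΔV ≈ 1.41 GL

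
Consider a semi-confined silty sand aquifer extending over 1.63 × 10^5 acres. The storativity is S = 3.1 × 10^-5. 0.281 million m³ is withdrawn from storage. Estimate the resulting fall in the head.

Δh ≈ 13.7 m

A = 1.63 × 10^5 acres = 6.596 × 10^8 m²
ΔV = 0.281 million m³ = 2.81 × 10^5 m³
Δh = ΔV / (S × A) = 2.81 × 10^5 m³ / (3.1 × 10^-5 × 6.596 × 10^8 m²) = 13.74 m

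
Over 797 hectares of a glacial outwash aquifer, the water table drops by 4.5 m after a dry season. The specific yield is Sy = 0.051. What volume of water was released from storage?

A = 797 hectares = 7.97 × 10^6 m²
ΔV = Sy × A × Δh = 0.051 × 7.97 × 10^6 m² × 4.5 m = 1.829 × 10^6 m³

ΔV ≈ 1.83 × 10^6 m³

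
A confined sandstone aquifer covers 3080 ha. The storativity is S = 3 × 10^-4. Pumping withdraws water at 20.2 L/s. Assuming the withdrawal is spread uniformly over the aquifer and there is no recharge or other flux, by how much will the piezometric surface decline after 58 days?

Δh ≈ 11 m

A = 3080 ha = 3.08 × 10^7 m²
Q = 20.2 L/s = 1745 m³/d
ΔV = Q × t = 1745 m³/d × 58 d = 1.012 × 10^5 m³
Δh = ΔV / (S × A) = 1.012 × 10^5 / (3 × 10^-4 × 3.08 × 10^7) = 10.96 m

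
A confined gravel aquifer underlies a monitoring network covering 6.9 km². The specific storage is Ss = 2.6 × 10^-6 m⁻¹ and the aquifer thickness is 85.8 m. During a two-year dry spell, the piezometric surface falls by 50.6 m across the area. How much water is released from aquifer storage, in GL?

ΔV ≈ 0.0779 GL

S = Ss × b = 2.6 × 10^-6 m⁻¹ × 85.8 m = 2.231 × 10^-4
A = 6.9 km² = 6.9 × 10^6 m²
ΔV = S × A × Δh = 2.231 × 10^-4 × 6.9 × 10^6 m² × 50.6 m = 77890 m³
ΔV = 77890 m³ = 0.07789 GL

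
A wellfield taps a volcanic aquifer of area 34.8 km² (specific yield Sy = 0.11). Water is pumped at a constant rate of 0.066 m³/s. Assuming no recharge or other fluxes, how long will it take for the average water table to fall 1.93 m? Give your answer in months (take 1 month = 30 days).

A = 34.8 km² = 3.48 × 10^7 m²
ΔV = Sy × A × Δh = 0.11 × 3.48 × 10^7 × 1.93 = 7.388 × 10^6 m³
Q = 0.066 m³/s = 5702 m³/d
t = ΔV / Q = 7.388 × 10^6 m³ / 5702 m³/d = 1296 d
t = 1296 d ≈ 43.19 months

t ≈ 43.2 months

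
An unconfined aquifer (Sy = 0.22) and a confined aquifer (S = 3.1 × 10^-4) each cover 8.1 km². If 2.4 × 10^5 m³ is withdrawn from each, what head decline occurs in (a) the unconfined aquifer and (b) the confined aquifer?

Δh_u ≈ 0.135 m; Δh_c ≈ 95.6 m

A = 8.1 km² = 8.1 × 10^6 m²
Unconfined: Δh_u = ΔV/(Sy·A) = 2.4 × 10^5/(0.22 × 8.1 × 10^6) = 0.1347 m
Confined: Δh_c = ΔV/(S·A) = 2.4 × 10^5/(3.1 × 10^-4 × 8.1 × 10^6) = 95.58 m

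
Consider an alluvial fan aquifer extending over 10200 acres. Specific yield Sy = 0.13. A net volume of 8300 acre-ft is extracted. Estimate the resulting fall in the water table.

A = 10200 acres = 4.128 × 10^7 m²
ΔV = 8300 acre-ft = 1.024 × 10^7 m³
Δh = ΔV / (Sy × A) = 1.024 × 10^7 m³ / (0.13 × 4.128 × 10^7 m²) = 1.908 m

Δh ≈ 1.91 m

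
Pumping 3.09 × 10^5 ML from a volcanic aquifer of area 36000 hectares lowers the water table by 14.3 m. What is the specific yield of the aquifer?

A = 36000 hectares = 3.6 × 10^8 m²
ΔV = 3.09 × 10^5 ML = 3.09 × 10^8 m³
Sy = ΔV / (A × Δh) = 3.09 × 10^8 m³ / (3.6 × 10^8 m² × 14.3 m) = 0.06002

Sy ≈ 0.06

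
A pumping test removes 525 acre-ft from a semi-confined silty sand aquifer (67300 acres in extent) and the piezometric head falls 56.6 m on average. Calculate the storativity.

A = 67300 acres = 2.724 × 10^8 m²
ΔV = 525 acre-ft = 6.476 × 10^5 m³
S = ΔV / (A × Δh) = 6.476 × 10^5 m³ / (2.724 × 10^8 m² × 56.6 m) = 4.201 × 10^-5

S ≈ 4.2 × 10^-5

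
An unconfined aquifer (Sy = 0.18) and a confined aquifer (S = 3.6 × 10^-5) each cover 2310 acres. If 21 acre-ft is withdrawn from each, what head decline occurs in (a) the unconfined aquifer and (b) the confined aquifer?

A = 2310 acres = 9.348 × 10^6 m²
ΔV = 21 acre-ft = 25900 m³
Unconfined: Δh_u = ΔV/(Sy·A) = 25900/(0.18 × 9.348 × 10^6) = 0.01539 m
Confined: Δh_c = ΔV/(S·A) = 25900/(3.6 × 10^-5 × 9.348 × 10^6) = 76.97 m

Δh_u ≈ 0.0154 m; Δh_c ≈ 77 m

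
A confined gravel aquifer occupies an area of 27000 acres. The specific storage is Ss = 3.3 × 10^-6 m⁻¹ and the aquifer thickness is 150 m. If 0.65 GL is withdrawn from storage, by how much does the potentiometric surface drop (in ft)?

S = Ss × b = 3.3 × 10^-6 m⁻¹ × 150 m = 4.95 × 10^-4
A = 27000 acres = 1.093 × 10^8 m²
ΔV = 0.65 GL = 6.5 × 10^5 m³
Δh = ΔV / (S × A) = 6.5 × 10^5 m³ / (4.95 × 10^-4 × 1.093 × 10^8 m²) = 12.02 m
Δh = 12.02 m = 39.43 ft

Δh ≈ 39.4 ft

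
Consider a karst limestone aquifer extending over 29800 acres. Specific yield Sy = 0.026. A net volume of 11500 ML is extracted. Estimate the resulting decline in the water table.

Δh ≈ 3.67 m

A = 29800 acres = 1.206 × 10^8 m²
ΔV = 11500 ML = 1.15 × 10^7 m³
Δh = ΔV / (Sy × A) = 1.15 × 10^7 m³ / (0.026 × 1.206 × 10^8 m²) = 3.668 m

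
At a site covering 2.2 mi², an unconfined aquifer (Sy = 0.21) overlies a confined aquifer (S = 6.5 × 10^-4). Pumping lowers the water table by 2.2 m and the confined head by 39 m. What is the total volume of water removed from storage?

A = 2.2 mi² = 5.698 × 10^6 m²
Unconfined: ΔV_u = Sy × A × Δh_u = 0.21 × 5.698 × 10^6 × 2.2 = 2.632 × 10^6 m³
Confined: ΔV_c = S × A × Δh_c = 6.5 × 10^-4 × 5.698 × 10^6 × 39 = 1.444 × 10^5 m³
Total ΔV = 2.632 × 10^6 + 1.444 × 10^5 = 2.777 × 10^6 m³

ΔV ≈ 2.78 × 10^6 m³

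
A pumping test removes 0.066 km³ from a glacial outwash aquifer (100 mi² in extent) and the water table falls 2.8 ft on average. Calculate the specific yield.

Sy ≈ 0.3

A = 100 mi² = 2.59 × 10^8 m²
Δh = 2.8 ft = 0.8534 m
ΔV = 0.066 km³ = 6.6 × 10^7 m³
Sy = ΔV / (A × Δh) = 6.6 × 10^7 m³ / (2.59 × 10^8 m² × 0.8534 m) = 0.2986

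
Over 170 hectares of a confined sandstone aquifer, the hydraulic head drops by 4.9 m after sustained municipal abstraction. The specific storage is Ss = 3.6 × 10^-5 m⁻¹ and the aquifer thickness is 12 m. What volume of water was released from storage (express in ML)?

S = Ss × b = 3.6 × 10^-5 m⁻¹ × 12 m = 4.32 × 10^-4
A = 170 hectares = 1.7 × 10^6 m²
ΔV = S × A × Δh = 4.32 × 10^-4 × 1.7 × 10^6 m² × 4.9 m = 3599 m³
ΔV = 3599 m³ = 3.599 ML

ΔV ≈ 3.6 ML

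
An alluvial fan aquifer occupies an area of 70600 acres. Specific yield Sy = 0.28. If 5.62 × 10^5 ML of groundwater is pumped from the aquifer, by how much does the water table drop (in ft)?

Δh ≈ 23 ft

A = 70600 acres = 2.857 × 10^8 m²
ΔV = 5.62 × 10^5 ML = 5.62 × 10^8 m³
Δh = ΔV / (Sy × A) = 5.62 × 10^8 m³ / (0.28 × 2.857 × 10^8 m²) = 7.025 m
Δh = 7.025 m = 23.05 ft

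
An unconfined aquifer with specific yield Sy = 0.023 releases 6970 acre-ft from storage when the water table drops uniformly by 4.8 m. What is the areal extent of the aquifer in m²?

A ≈ 7.79 × 10^7 m²

ΔV = 6970 acre-ft = 8.597 × 10^6 m³
A = ΔV / (Sy × Δh) = 8.597 × 10^6 / (0.023 × 4.8) = 7.787 × 10^7 m²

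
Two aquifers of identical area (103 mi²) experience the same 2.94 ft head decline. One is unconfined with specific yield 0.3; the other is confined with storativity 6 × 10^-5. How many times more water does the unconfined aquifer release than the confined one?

ΔV_u / ΔV_c ≈ 5000

A = 103 mi² = 2.668 × 10^8 m²
Δh = 2.94 ft = 0.8961 m
Unconfined: ΔV_u = Sy × A × Δh = 0.3 × 2.668 × 10^8 × 0.8961 = 7.172 × 10^7 m³
Confined: ΔV_c = S × A × Δh = 6 × 10^-5 × 2.668 × 10^8 × 0.8961 = 14340 m³
Ratio = ΔV_u / ΔV_c = Sy / S = 0.3 / 6 × 10^-5 = 5000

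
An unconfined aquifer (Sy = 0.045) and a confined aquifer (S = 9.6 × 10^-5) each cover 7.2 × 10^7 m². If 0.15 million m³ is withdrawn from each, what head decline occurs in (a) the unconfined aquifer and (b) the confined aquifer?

Δh_u ≈ 0.0463 m; Δh_c ≈ 21.7 m

ΔV = 0.15 million m³ = 1.5 × 10^5 m³
Unconfined: Δh_u = ΔV/(Sy·A) = 1.5 × 10^5/(0.045 × 7.2 × 10^7) = 0.0463 m
Confined: Δh_c = ΔV/(S·A) = 1.5 × 10^5/(9.6 × 10^-5 × 7.2 × 10^7) = 21.7 m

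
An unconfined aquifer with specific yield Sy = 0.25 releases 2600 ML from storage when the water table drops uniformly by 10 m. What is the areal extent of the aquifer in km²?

ΔV = 2600 ML = 2.6 × 10^6 m³
A = ΔV / (Sy × Δh) = 2.6 × 10^6 / (0.25 × 10) = 1.04 × 10^6 m²
A = 1.04 × 10^6 m² = 1.04 km²

A ≈ 1.04 km²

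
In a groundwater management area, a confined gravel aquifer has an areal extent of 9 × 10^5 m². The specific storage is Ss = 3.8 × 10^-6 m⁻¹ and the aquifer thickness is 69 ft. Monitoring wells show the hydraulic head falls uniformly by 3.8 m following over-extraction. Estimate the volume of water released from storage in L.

ΔV ≈ 2.73 × 10^5 L

b = 69 ft = 21.03 m
S = Ss × b = 3.8 × 10^-6 m⁻¹ × 21.03 m = 7.992 × 10^-5
ΔV = S × A × Δh = 7.992 × 10^-5 × 9 × 10^5 m² × 3.8 m = 273.3 m³
ΔV = 273.3 m³ = 2.733 × 10^5 L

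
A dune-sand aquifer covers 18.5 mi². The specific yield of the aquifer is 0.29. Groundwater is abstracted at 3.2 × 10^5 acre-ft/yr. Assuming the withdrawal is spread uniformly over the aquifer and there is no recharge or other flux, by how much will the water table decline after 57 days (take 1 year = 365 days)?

Δh ≈ 4.44 m

A = 18.5 mi² = 4.791 × 10^7 m²
Q = 3.2 × 10^5 acre-ft/yr = 1.081 × 10^6 m³/d
ΔV = Q × t = 1.081 × 10^6 m³/d × 57 d = 6.164 × 10^7 m³
Δh = ΔV / (Sy × A) = 6.164 × 10^7 / (0.29 × 4.791 × 10^7) = 4.436 m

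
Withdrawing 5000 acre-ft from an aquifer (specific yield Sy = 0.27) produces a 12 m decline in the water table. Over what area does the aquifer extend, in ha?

A ≈ 190 ha

ΔV = 5000 acre-ft = 6.167 × 10^6 m³
A = ΔV / (Sy × Δh) = 6.167 × 10^6 / (0.27 × 12) = 1.904 × 10^6 m²
A = 1.904 × 10^6 m² = 190.4 ha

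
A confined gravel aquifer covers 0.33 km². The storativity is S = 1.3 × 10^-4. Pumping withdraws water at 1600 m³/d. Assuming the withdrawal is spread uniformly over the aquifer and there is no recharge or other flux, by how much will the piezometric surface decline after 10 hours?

Δh ≈ 15.5 m

A = 0.33 km² = 3.3 × 10^5 m²
t = 10 hours = 0.4167 d
ΔV = Q × t = 1600 m³/d × 0.4167 d = 666.7 m³
Δh = ΔV / (S × A) = 666.7 / (1.3 × 10^-4 × 3.3 × 10^5) = 15.54 m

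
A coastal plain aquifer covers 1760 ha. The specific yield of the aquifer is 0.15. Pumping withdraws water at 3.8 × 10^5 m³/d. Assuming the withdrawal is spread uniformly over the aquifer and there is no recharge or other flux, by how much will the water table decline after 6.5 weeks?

Δh ≈ 6.55 m

A = 1760 ha = 1.76 × 10^7 m²
t = 6.5 weeks = 45.5 d
ΔV = Q × t = 3.8 × 10^5 m³/d × 45.5 d = 1.729 × 10^7 m³
Δh = ΔV / (Sy × A) = 1.729 × 10^7 / (0.15 × 1.76 × 10^7) = 6.549 m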